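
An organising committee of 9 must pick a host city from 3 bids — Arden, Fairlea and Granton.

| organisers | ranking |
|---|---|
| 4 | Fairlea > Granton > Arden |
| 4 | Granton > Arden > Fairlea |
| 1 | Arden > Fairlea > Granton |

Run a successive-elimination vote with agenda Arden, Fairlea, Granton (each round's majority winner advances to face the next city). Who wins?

Round 1: Arden vs Fairlea — 5–4, Arden advances.
Round 2: Arden vs Granton — 1–8, Granton advances.
Granton survives the agenda.

Granton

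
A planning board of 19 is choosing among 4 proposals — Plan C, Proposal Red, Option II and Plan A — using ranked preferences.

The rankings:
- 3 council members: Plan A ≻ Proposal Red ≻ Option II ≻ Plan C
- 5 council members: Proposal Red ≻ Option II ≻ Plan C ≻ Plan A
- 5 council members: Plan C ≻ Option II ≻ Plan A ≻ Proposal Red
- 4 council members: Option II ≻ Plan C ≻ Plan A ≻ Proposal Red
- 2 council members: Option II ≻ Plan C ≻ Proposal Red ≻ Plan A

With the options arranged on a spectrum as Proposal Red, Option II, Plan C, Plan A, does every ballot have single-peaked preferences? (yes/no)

no

Axis positions: Proposal Red=1, Option II=2, Plan C=3, Plan A=4.
Group 1: ranking walks positions 4-1-2-3; Proposal Red is ranked above Plan C even though Plan C lies between Proposal Red and the peak Plan A on the axis — preferences dip and rise again. Not single-peaked.
Group 2 (peak Proposal Red at position 1): ranking walks positions 1-2-3-4, expanding outward from the peak — single-peaked.
Group 3 (peak Plan C at position 3): ranking walks positions 3-2-4-1, expanding outward from the peak — single-peaked.
Group 4 (peak Option II at position 2): ranking walks positions 2-3-4-1, expanding outward from the peak — single-peaked.
Group 5 (peak Option II at position 2): ranking walks positions 2-3-1-4, expanding outward from the peak — single-peaked.
Group 1 violates single-peakedness, so the profile is not single-peaked on this axis.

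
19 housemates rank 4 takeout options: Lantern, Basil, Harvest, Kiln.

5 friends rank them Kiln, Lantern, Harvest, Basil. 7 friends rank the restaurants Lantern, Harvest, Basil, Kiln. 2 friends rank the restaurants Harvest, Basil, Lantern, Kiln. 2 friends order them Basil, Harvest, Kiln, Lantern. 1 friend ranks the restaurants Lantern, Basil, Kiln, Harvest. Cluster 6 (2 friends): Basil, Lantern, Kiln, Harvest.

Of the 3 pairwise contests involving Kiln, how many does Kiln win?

Kiln against each rival (19 friends):
Kiln vs Lantern: Lantern, 12–7.
Kiln vs Basil: Kiln preferred on 5 ballots; Basil wins 14–5.
Kiln vs Harvest: 5+1+2 = 8 for Kiln, 11 for Harvest — Harvest by 11–8.
Kiln beats no one; loses to Lantern, Basil, Harvest — 0 pairwise wins.

0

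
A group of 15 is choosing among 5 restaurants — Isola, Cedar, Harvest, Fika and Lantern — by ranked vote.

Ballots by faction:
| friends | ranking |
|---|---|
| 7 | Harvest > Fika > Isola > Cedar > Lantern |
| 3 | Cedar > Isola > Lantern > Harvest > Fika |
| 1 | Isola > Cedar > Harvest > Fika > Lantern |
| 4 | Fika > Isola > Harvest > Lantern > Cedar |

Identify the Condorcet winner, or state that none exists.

none

Head-to-head results (15 friends):
Isola vs Cedar: 12 to 3, Isola.
Isola vs Harvest: 3+1+4 = 8 for Isola, 7 for Harvest — Isola by 8–7.
Isola vs Fika: 3+1 = 4 for Isola, 11 for Fika — Fika by 11–4.
Isola vs Lantern: Isola, 15–0.
Cedar vs Harvest: Harvest wins 11–4.
Cedar–Fika: Fika 11–4.
Cedar–Lantern: Cedar 11–4.
Harvest vs Fika: Harvest wins 11–4.
Harvest vs Lantern: Harvest wins 12–3.
Fika vs Lantern: Fika, 12–3.
Each restaurant drops at least one matchup (Isola loses to Fika; Cedar loses to Isola; Harvest loses to Isola; Fika loses to Harvest; Lantern loses to Isola); the cycle Isola → Harvest → Fika → Isola rules out a Condorcet winner.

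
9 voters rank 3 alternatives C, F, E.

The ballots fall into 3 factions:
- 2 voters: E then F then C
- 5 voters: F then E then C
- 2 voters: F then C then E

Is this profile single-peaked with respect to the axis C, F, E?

Axis positions: C=1, F=2, E=3.
Faction 1 (peak E at position 3): ranking walks positions 3-2-1, expanding outward from the peak — single-peaked.
Faction 2 (peak F at position 2): ranking walks positions 2-3-1, expanding outward from the peak — single-peaked.
Faction 3 (peak F at position 2): ranking walks positions 2-1-3, expanding outward from the peak — single-peaked.
Every ranking is single-peaked on this axis.

yes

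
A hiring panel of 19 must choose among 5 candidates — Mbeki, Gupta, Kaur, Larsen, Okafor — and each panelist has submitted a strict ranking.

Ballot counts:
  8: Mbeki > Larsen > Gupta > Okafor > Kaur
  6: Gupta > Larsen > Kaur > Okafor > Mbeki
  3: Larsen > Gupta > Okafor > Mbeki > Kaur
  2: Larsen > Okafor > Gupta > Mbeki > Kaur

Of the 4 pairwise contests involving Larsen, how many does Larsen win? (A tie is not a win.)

Larsen against each rival (19 committee members):
Larsen vs Mbeki: 6+3+2 = 11 for Larsen, 8 for Mbeki — Larsen by 11–8.
Larsen–Gupta: Larsen 13–6.
Larsen vs Kaur: 8+6+3+2 = 19 for Larsen, 0 for Kaur — Larsen by 19–0.
Larsen vs Okafor: Larsen preferred on 8+6+3+2 = 19 ballots; Larsen wins 19–0.
Larsen beats Mbeki, Gupta, Kaur, Okafor — 4 pairwise wins.

4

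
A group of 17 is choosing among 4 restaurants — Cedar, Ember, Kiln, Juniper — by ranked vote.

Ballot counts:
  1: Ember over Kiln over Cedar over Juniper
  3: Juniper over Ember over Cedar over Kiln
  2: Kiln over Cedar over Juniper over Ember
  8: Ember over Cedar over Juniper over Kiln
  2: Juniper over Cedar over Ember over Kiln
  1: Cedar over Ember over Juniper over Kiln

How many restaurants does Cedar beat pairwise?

Cedar against each rival (17 friends):
Cedar–Ember: Ember 12–5.
Cedar vs Kiln: 3+8+2+1 = 14 for Cedar, 3 for Kiln — Cedar by 14–3.
Cedar–Juniper: Cedar 12–5.
Cedar beats Kiln, Juniper; loses to Ember — 2 pairwise wins.

2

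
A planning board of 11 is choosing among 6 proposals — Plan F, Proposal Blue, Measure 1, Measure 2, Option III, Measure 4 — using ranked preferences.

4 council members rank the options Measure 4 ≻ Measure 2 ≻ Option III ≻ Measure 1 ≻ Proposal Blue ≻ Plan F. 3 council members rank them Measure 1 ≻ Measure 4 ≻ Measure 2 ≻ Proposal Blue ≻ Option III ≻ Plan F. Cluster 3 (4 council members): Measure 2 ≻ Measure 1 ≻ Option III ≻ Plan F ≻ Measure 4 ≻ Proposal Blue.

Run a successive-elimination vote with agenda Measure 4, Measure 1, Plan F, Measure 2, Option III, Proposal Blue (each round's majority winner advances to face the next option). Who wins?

Measure 2

Round 1: Measure 4 vs Measure 1 — 4–7, Measure 1 advances.
Round 2: Measure 1 vs Plan F — 11–0, Measure 1 advances.
Round 3: Measure 1 vs Measure 2 — 3–8, Measure 2 advances.
Round 4: Measure 2 vs Option III — 11–0, Measure 2 advances.
Round 5: Measure 2 vs Proposal Blue — 11–0, Measure 2 advances.
Measure 2 survives the agenda.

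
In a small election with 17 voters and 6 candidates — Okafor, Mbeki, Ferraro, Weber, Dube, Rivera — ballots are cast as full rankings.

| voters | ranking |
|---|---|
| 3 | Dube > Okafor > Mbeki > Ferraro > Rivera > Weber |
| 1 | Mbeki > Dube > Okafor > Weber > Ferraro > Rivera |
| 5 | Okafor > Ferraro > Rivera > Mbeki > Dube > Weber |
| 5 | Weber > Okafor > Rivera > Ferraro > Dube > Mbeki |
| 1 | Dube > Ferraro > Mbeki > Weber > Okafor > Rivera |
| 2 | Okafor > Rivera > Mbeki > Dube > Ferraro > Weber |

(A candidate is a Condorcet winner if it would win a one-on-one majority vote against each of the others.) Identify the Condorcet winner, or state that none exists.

Head-to-head results (17 voters):
Okafor vs Mbeki: Okafor, 15–2.
Okafor vs Ferraro: Okafor, 16–1.
Okafor vs Weber: Okafor, 11–6.
Okafor vs Dube: Okafor wins 12–5.
Okafor vs Rivera: Okafor, 17–0.
Mbeki–Ferraro: Ferraro 11–6.
Mbeki vs Weber: Mbeki, 12–5.
Mbeki–Dube: Dube 9–8.
Mbeki vs Rivera: Rivera wins 12–5.
Ferraro–Weber: Ferraro 11–6.
Ferraro vs Dube: Ferraro wins 10–7.
Ferraro–Rivera: Ferraro 10–7.
Weber vs Dube: Dube wins 12–5.
Weber vs Rivera: Rivera wins 10–7.
Dube vs Rivera: Rivera, 12–5.
Okafor wins every pairwise contest, so Okafor is the Condorcet winner.

Okafor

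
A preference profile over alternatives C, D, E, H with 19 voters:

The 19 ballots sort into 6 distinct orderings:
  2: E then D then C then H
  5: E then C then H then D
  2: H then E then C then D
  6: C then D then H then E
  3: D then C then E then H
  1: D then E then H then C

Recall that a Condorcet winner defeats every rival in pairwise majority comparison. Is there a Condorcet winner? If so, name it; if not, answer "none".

Head-to-head results (19 voters):
C vs D: C preferred on 5+2+6 = 13 ballots; C wins 13–6.
C vs E: C preferred on 6+3 = 9 ballots; E wins 10–9.
C–H: C 16–3.
D–E: D 10–9.
D–H: D 12–7.
E vs H: E, 11–8.
Every alternative loses at least once (C loses to E; D loses to C; E loses to D; H loses to C). The majority relation contains the cycle C beats D beats E beats C, so there is no Condorcet winner.

none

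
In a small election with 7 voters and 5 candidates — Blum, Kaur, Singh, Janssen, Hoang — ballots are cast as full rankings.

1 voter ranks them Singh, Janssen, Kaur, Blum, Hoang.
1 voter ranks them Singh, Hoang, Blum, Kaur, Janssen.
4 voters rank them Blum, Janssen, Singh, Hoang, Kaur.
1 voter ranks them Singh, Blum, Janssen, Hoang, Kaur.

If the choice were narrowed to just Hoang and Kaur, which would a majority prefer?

Hoang

Ballots ranking Hoang above Kaur: 1 + 4 + 1 = 6.
Ballots ranking Kaur above Hoang: 7 − 6 = 1.
Hoang wins the head-to-head 6–1.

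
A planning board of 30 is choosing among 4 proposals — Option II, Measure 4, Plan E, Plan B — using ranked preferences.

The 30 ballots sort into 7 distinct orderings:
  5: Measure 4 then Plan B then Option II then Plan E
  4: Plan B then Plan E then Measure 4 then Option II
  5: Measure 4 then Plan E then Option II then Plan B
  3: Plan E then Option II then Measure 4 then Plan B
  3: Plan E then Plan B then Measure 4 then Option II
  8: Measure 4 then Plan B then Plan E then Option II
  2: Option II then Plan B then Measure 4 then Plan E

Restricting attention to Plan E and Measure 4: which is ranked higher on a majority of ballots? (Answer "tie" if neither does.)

Ballots ranking Plan E above Measure 4: 4 + 3 + 3 = 10.
Ballots ranking Measure 4 above Plan E: 30 − 10 = 20.
Measure 4 wins the head-to-head 20–10.

Measure 4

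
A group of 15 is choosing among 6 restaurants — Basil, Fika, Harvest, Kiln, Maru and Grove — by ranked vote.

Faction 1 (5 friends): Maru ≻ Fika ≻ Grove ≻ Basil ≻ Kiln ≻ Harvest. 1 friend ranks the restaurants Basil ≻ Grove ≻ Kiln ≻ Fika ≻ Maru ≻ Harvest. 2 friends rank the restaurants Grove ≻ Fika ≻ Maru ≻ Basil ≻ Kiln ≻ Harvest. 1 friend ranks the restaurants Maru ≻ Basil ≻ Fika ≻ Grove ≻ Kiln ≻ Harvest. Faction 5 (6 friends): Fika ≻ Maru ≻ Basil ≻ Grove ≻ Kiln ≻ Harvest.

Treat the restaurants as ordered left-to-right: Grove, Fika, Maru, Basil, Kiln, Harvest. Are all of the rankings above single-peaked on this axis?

no

Axis positions: Grove=1, Fika=2, Maru=3, Basil=4, Kiln=5, Harvest=6.
Faction 1 (peak Maru at position 3): ranking walks positions 3-2-1-4-5-6, expanding outward from the peak — single-peaked.
Faction 2: ranking walks positions 4-1-5-2-3-6; Grove is ranked above Maru even though Maru lies between Grove and the peak Basil on the axis — preferences dip and rise again. Not single-peaked.
Faction 3 (peak Grove at position 1): ranking walks positions 1-2-3-4-5-6, expanding outward from the peak — single-peaked.
Faction 4 (peak Maru at position 3): ranking walks positions 3-4-2-1-5-6, expanding outward from the peak — single-peaked.
Faction 5 (peak Fika at position 2): ranking walks positions 2-3-4-1-5-6, expanding outward from the peak — single-peaked.
Faction 2 violates single-peakedness, so the profile is not single-peaked on this axis.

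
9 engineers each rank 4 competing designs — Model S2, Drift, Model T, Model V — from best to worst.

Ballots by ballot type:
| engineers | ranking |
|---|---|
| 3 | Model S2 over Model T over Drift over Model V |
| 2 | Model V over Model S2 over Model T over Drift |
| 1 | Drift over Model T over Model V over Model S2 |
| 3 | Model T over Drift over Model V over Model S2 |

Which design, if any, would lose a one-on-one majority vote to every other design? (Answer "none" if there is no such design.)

Pairwise majorities:
Model S2 vs Drift: Model S2 wins 5–4.
Model S2–Model T: Model S2 5–4.
Model S2 vs Model V: 3 for Model S2, 6 for Model V — Model V by 6–3.
Drift vs Model T: Model T, 8–1.
Drift vs Model V: Drift is ranked higher on 3+1+3 = 7 ballots, Model V on 2. Drift wins 7–2.
Model T–Model V: Model T 7–2.
Every design wins at least one matchup (Model S2 beats Drift; Drift beats Model V; Model T beats Drift; Model V beats Model S2), so there is no Condorcet loser.

none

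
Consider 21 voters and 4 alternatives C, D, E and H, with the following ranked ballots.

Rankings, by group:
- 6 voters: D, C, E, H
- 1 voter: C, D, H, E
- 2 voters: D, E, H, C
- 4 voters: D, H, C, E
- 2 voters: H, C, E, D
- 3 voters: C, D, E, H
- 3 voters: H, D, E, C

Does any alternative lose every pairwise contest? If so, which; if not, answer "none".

Pairwise majorities:
C–D: D 15–6.
C vs E: C is ranked higher on 6+1+4+2+3 = 16 ballots, E on 5. C wins 16–5.
C vs H: 6+1+3 = 10 for C, 11 for H — H by 11–10.
D vs E: 19 to 2, D.
D vs H: D, 16–5.
E vs H: E, 11–10.
Every alternative wins at least one matchup (C beats E; D beats C; E beats H; H beats C), so there is no Condorcet loser.

none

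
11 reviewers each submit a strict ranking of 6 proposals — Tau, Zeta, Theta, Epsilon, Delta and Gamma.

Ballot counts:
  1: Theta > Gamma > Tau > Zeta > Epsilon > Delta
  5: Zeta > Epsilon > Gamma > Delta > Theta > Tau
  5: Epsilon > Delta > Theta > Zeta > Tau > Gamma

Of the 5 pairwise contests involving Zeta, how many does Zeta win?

4

Zeta against each rival (11 reviewers):
Zeta vs Tau: 10 to 1, Zeta.
Zeta vs Theta: Theta wins 6–5.
Zeta vs Epsilon: Zeta preferred on 1+5 = 6 ballots; Zeta wins 6–5.
Zeta vs Delta: Zeta, 6–5.
Zeta–Gamma: Zeta 10–1.
Zeta beats Tau, Epsilon, Delta, Gamma; loses to Theta — 4 pairwise wins.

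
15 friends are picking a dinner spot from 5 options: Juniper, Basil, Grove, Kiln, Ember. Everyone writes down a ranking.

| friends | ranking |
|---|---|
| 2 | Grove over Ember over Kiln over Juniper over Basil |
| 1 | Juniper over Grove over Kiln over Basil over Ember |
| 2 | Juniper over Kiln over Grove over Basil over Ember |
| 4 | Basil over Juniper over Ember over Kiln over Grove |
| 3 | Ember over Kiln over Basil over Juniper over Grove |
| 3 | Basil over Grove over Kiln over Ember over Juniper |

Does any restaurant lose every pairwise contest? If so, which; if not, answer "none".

none

Pairwise majorities:
Juniper vs Basil: Basil wins 10–5.
Juniper vs Grove: 10 to 5, Juniper.
Juniper vs Kiln: Juniper is ranked higher on 1+2+4 = 7 ballots, Kiln on 8. Kiln wins 8–7.
Juniper–Ember: Ember 8–7.
Basil vs Grove: Basil is ranked higher on 4+3+3 = 10 ballots, Grove on 5. Basil wins 10–5.
Basil vs Kiln: 7 to 8, Kiln.
Basil vs Ember: 1+2+4+3 = 10 for Basil, 5 for Ember — Basil by 10–5.
Grove vs Kiln: Grove is ranked higher on 2+1+3 = 6 ballots, Kiln on 9. Kiln wins 9–6.
Grove vs Ember: Grove wins 8–7.
Kiln vs Ember: Ember wins 9–6.
Each restaurant has at least one pairwise win (Juniper beats Grove; Basil beats Juniper; Grove beats Ember; Kiln beats Juniper; Ember beats Juniper) — no Condorcet loser.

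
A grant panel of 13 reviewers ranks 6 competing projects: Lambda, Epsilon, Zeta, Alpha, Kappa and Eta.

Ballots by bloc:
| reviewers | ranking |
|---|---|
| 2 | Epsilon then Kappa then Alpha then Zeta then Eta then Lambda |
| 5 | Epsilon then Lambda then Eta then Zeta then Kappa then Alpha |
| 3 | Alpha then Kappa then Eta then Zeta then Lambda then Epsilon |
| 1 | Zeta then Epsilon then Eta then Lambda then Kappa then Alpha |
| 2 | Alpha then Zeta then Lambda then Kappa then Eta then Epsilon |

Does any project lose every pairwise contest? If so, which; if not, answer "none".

Head-to-head results (13 reviewers):
Lambda vs Epsilon: Lambda is ranked higher on 3+2 = 5 ballots, Epsilon on 8. Epsilon wins 8–5.
Lambda vs Zeta: Zeta wins 8–5.
Lambda–Alpha: Alpha 7–6.
Lambda vs Kappa: Lambda wins 8–5.
Lambda–Eta: Lambda 7–6.
Epsilon vs Zeta: 7 to 6, Epsilon.
Epsilon vs Alpha: 8 to 5, Epsilon.
Epsilon–Kappa: Epsilon 8–5.
Epsilon–Eta: Epsilon 8–5.
Zeta vs Alpha: 6 to 7, Alpha.
Zeta vs Kappa: Zeta, 8–5.
Zeta vs Eta: 5 to 8, Eta.
Alpha–Kappa: Kappa 8–5.
Alpha vs Eta: Alpha is ranked higher on 2+3+2 = 7 ballots, Eta on 6. Alpha wins 7–6.
Kappa vs Eta: Kappa wins 7–6.
Every project wins at least one matchup (Lambda beats Kappa; Epsilon beats Lambda; Zeta beats Lambda; Alpha beats Lambda; Kappa beats Alpha; Eta beats Zeta), so there is no Condorcet loser.

none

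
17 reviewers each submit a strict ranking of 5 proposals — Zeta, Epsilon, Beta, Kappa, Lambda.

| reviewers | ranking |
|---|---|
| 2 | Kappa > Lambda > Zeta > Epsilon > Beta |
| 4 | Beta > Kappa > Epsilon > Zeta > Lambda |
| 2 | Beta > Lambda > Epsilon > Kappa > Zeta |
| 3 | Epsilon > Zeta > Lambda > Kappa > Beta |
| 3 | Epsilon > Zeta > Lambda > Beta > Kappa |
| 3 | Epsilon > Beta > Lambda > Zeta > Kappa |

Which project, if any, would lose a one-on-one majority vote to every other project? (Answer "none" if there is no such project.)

Kappa

Pairwise majorities:
Zeta vs Epsilon: Epsilon wins 15–2.
Zeta vs Beta: Zeta is ranked higher on 2+3+3 = 8 ballots, Beta on 9. Beta wins 9–8.
Zeta vs Kappa: Zeta wins 9–8.
Zeta vs Lambda: Zeta, 10–7.
Epsilon vs Beta: 2+3+3+3 = 11 for Epsilon, 6 for Beta — Epsilon by 11–6.
Epsilon vs Kappa: 11 to 6, Epsilon.
Epsilon vs Lambda: Epsilon wins 13–4.
Beta vs Kappa: Beta wins 12–5.
Beta–Lambda: Beta 9–8.
Kappa vs Lambda: Kappa preferred on 2+4 = 6 ballots; Lambda wins 11–6.
Only Kappa has no wins; Kappa is the Condorcet loser.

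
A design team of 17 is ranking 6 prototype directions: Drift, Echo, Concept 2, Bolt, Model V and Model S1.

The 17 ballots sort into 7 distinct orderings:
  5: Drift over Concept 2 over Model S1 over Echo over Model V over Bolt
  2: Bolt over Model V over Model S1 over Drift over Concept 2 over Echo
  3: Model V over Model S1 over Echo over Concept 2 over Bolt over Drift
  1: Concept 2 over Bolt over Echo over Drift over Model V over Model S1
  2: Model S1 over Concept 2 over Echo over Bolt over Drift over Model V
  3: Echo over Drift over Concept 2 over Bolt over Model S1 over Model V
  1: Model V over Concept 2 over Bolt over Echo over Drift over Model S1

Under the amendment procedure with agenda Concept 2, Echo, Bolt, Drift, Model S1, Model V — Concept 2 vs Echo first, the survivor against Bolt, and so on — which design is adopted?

Drift

Round 1: Concept 2 vs Echo — 11–6, Concept 2 advances.
Round 2: Concept 2 vs Bolt — 15–2, Concept 2 advances.
Round 3: Concept 2 vs Drift — 7–10, Drift advances.
Round 4: Drift vs Model S1 — 10–7, Drift advances.
Round 5: Drift vs Model V — 11–6, Drift advances.
The agenda winner is Drift.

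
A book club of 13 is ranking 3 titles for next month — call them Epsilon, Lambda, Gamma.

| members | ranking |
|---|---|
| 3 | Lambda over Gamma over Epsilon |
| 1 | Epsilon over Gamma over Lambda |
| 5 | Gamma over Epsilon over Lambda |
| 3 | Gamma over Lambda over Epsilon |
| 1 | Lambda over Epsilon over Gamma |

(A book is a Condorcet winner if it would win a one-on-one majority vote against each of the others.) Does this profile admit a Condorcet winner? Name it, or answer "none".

Check each pair by majority over 13 ballots:
Epsilon–Lambda: Lambda 7–6.
Epsilon vs Gamma: Gamma wins 11–2.
Lambda–Gamma: Gamma 9–4.
Gamma defeats every rival head-to-head and is the Condorcet winner.

Gamma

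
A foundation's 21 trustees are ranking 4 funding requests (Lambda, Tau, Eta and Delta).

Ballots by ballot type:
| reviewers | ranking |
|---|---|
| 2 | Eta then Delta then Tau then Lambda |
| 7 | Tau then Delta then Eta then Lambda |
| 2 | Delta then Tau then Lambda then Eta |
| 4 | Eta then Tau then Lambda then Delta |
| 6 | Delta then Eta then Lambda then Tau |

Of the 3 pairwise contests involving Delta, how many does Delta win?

Delta against each rival (21 reviewers):
Delta vs Lambda: 17 to 4, Delta.
Delta–Tau: Tau 11–10.
Delta vs Eta: 15 to 6, Delta.
Delta beats Lambda, Eta; loses to Tau — 2 pairwise wins.

2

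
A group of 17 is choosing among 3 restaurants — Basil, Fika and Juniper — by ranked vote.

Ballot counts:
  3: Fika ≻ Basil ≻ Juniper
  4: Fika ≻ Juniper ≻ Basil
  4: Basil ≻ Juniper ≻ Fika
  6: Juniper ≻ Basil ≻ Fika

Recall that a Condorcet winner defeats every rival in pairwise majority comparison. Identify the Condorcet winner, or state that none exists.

Check each pair by majority over 17 ballots:
Basil–Fika: Basil 10–7.
Basil vs Juniper: Basil preferred on 3+4 = 7 ballots; Juniper wins 10–7.
Fika vs Juniper: Juniper wins 10–7.
Juniper beats each of Basil, Fika — Juniper is the Condorcet winner.

Juniper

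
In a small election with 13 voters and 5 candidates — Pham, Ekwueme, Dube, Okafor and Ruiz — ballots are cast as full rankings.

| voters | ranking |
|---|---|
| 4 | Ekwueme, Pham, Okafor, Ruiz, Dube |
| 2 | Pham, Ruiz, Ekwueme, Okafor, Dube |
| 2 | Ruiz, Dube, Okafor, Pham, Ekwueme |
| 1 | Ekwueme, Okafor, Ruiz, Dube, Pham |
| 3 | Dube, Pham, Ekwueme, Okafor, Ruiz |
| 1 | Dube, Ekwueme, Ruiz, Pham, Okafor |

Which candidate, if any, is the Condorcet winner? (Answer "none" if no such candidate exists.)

Head-to-head results (13 voters):
Pham vs Ekwueme: Pham, 7–6.
Pham vs Dube: Pham preferred on 4+2 = 6 ballots; Dube wins 7–6.
Pham vs Okafor: Pham preferred on 4+2+3+1 = 10 ballots; Pham wins 10–3.
Pham vs Ruiz: Pham wins 9–4.
Ekwueme vs Dube: 7 to 6, Ekwueme.
Ekwueme vs Okafor: 4+2+1+3+1 = 11 for Ekwueme, 2 for Okafor — Ekwueme by 11–2.
Ekwueme vs Ruiz: 4+1+3+1 = 9 for Ekwueme, 4 for Ruiz — Ekwueme by 9–4.
Dube vs Okafor: Okafor, 7–6.
Dube vs Ruiz: Ruiz, 9–4.
Okafor vs Ruiz: 4+1+3 = 8 for Okafor, 5 for Ruiz — Okafor by 8–5.
Each candidate drops at least one matchup (Pham loses to Dube; Ekwueme loses to Pham; Dube loses to Ekwueme; Okafor loses to Pham; Ruiz loses to Pham); the cycle Pham beats Ekwueme beats Dube beats Pham rules out a Condorcet winner.

none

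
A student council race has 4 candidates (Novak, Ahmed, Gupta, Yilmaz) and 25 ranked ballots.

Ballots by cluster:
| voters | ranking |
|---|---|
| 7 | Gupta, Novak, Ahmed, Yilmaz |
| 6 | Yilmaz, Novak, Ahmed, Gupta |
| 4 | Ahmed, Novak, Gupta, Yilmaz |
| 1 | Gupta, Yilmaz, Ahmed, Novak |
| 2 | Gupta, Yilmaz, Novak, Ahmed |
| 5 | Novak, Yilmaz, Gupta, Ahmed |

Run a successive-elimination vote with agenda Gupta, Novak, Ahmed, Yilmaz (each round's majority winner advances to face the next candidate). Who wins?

Novak

Round 1: Gupta vs Novak — 10–15, Novak advances.
Round 2: Novak vs Ahmed — 20–5, Novak advances.
Round 3: Novak vs Yilmaz — 16–9, Novak advances.
The agenda winner is Novak.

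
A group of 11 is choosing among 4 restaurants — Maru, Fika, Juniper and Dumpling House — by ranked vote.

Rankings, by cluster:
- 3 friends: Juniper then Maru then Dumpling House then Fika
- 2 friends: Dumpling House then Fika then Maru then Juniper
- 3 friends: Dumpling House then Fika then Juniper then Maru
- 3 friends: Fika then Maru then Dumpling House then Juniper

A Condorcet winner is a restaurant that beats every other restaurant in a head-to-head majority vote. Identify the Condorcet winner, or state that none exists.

Head-to-head results (11 friends):
Maru vs Fika: Fika, 8–3.
Maru–Juniper: Juniper 6–5.
Maru–Dumpling House: Maru 6–5.
Fika–Juniper: Fika 8–3.
Fika vs Dumpling House: Dumpling House wins 8–3.
Juniper–Dumpling House: Dumpling House 8–3.
Every restaurant loses at least once (Maru loses to Fika; Fika loses to Dumpling House; Juniper loses to Fika; Dumpling House loses to Maru). The majority relation contains the cycle Maru beats Dumpling House beats Fika beats Maru, so there is no Condorcet winner.

none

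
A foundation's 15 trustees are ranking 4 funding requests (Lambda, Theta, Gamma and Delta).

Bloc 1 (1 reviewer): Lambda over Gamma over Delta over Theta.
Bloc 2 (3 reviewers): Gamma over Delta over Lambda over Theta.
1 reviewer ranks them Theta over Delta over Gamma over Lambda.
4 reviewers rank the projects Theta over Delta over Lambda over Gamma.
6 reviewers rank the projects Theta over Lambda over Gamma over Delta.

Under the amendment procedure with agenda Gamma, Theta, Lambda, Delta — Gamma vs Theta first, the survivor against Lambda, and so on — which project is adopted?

Theta

Round 1: Gamma vs Theta — 4–11, Theta advances.
Round 2: Theta vs Lambda — 11–4, Theta advances.
Round 3: Theta vs Delta — 11–4, Theta advances.
The agenda winner is Theta.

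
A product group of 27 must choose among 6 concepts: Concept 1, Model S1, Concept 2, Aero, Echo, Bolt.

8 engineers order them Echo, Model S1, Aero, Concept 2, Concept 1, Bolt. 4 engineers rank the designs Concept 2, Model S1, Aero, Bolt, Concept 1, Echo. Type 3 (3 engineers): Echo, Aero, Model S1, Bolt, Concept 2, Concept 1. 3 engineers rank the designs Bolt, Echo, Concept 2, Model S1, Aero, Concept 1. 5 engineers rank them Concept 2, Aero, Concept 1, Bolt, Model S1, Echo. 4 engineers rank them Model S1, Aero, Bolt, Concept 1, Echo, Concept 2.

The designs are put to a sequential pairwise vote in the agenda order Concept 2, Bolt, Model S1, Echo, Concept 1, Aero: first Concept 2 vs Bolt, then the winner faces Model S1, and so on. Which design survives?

Echo

Round 1: Concept 2 vs Bolt — 17–10, Concept 2 advances.
Round 2: Concept 2 vs Model S1 — 12–15, Model S1 advances.
Round 3: Model S1 vs Echo — 13–14, Echo advances.
Round 4: Echo vs Concept 1 — 14–13, Echo advances.
Round 5: Echo vs Aero — 14–13, Echo advances.
The agenda winner is Echo.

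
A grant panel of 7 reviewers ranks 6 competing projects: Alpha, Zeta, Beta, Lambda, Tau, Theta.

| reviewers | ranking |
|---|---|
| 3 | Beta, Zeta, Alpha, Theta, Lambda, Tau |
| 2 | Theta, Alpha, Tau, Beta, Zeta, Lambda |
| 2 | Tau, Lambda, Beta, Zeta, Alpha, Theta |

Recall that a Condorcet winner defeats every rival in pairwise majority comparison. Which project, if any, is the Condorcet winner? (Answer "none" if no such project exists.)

Pairwise majorities:
Alpha vs Zeta: Zeta wins 5–2.
Alpha vs Beta: Beta, 5–2.
Alpha–Lambda: Alpha 5–2.
Alpha–Tau: Alpha 5–2.
Alpha vs Theta: Alpha wins 5–2.
Zeta–Beta: Beta 7–0.
Zeta–Lambda: Zeta 5–2.
Zeta vs Tau: Tau wins 4–3.
Zeta vs Theta: Zeta, 5–2.
Beta–Lambda: Beta 5–2.
Beta–Tau: Tau 4–3.
Beta–Theta: Beta 5–2.
Lambda–Tau: Tau 4–3.
Lambda vs Theta: Theta wins 5–2.
Tau vs Theta: Theta, 5–2.
Each project drops at least one matchup (Alpha loses to Zeta; Zeta loses to Beta; Beta loses to Tau; Lambda loses to Alpha; Tau loses to Alpha; Theta loses to Alpha); the cycle Alpha beats Tau beats Zeta beats Alpha rules out a Condorcet winner.

none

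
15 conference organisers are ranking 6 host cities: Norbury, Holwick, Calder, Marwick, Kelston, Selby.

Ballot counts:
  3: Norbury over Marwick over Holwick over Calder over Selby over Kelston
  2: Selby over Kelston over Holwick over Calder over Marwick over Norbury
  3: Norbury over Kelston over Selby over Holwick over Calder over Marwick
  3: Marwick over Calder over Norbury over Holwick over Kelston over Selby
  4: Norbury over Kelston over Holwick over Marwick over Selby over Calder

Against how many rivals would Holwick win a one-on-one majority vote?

Holwick against each rival (15 organisers):
Holwick–Norbury: Norbury 13–2.
Holwick vs Calder: Holwick wins 12–3.
Holwick vs Marwick: 9 to 6, Holwick.
Holwick vs Kelston: 6 to 9, Kelston.
Holwick vs Selby: 10 to 5, Holwick.
Holwick beats Calder, Marwick, Selby; loses to Norbury, Kelston — 3 pairwise wins.

3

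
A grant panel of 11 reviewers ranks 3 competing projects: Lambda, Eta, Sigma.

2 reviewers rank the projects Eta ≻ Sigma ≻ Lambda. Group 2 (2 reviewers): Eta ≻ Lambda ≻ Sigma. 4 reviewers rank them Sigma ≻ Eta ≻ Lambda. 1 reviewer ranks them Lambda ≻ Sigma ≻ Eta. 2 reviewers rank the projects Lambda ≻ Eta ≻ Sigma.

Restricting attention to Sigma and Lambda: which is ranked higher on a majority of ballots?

Sigma

Ballots ranking Sigma above Lambda: 2 + 4 = 6.
Ballots ranking Lambda above Sigma: 11 − 6 = 5.
Sigma wins the head-to-head 6–5.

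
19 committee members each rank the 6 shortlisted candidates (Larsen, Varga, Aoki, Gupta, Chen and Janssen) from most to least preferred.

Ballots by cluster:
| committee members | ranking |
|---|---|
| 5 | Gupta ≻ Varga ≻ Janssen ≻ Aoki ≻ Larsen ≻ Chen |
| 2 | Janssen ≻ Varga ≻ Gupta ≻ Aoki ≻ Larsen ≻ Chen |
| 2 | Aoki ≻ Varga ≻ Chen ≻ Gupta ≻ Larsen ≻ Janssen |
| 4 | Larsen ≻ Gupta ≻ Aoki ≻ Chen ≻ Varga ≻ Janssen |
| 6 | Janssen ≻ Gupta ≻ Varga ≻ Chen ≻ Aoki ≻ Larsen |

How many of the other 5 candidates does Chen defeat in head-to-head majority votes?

Chen against each rival (19 committee members):
Chen vs Larsen: Chen is ranked higher on 2+6 = 8 ballots, Larsen on 11. Larsen wins 11–8.
Chen vs Varga: Chen preferred on 4 ballots; Varga wins 15–4.
Chen–Aoki: Aoki 13–6.
Chen vs Gupta: 2 to 17, Gupta.
Chen vs Janssen: Chen is ranked higher on 2+4 = 6 ballots, Janssen on 13. Janssen wins 13–6.
Chen beats no one; loses to Larsen, Varga, Aoki, Gupta, Janssen — 0 pairwise wins.

0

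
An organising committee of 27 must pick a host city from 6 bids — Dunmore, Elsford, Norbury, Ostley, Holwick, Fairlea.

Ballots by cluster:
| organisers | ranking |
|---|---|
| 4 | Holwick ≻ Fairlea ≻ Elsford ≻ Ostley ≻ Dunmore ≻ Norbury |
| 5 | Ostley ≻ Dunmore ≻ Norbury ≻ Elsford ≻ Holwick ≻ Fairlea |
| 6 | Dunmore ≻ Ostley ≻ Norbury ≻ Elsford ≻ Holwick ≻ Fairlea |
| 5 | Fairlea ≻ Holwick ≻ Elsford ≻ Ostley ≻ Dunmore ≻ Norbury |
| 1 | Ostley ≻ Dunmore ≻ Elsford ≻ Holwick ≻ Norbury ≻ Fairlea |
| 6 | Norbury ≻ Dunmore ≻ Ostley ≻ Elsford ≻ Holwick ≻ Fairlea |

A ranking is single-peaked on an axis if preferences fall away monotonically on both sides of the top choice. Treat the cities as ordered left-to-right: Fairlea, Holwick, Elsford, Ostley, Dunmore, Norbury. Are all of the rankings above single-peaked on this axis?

Axis positions: Fairlea=1, Holwick=2, Elsford=3, Ostley=4, Dunmore=5, Norbury=6.
Cluster 1 (peak Holwick at position 2): ranking walks positions 2-1-3-4-5-6, expanding outward from the peak — single-peaked.
Cluster 2 (peak Ostley at position 4): ranking walks positions 4-5-6-3-2-1, expanding outward from the peak — single-peaked.
Cluster 3 (peak Dunmore at position 5): ranking walks positions 5-4-6-3-2-1, expanding outward from the peak — single-peaked.
Cluster 4 (peak Fairlea at position 1): ranking walks positions 1-2-3-4-5-6, expanding outward from the peak — single-peaked.
Cluster 5 (peak Ostley at position 4): ranking walks positions 4-5-3-2-6-1, expanding outward from the peak — single-peaked.
Cluster 6 (peak Norbury at position 6): ranking walks positions 6-5-4-3-2-1, expanding outward from the peak — single-peaked.
Every ranking is single-peaked on this axis.

yes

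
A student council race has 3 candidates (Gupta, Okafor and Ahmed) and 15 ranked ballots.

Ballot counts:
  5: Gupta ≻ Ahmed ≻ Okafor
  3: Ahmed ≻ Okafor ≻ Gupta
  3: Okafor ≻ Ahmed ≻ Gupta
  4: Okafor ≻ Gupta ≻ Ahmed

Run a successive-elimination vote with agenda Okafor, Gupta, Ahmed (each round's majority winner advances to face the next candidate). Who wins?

Round 1: Okafor vs Gupta — 10–5, Okafor advances.
Round 2: Okafor vs Ahmed — 7–8, Ahmed advances.
Ahmed survives the agenda.

Ahmed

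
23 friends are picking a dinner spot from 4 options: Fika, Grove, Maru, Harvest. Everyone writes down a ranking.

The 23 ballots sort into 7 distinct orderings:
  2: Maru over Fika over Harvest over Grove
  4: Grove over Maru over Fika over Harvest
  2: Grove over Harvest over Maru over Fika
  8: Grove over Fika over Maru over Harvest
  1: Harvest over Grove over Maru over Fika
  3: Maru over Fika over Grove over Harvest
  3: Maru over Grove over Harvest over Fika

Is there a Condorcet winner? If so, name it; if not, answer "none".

Pairwise majorities:
Fika vs Grove: 5 to 18, Grove.
Fika vs Maru: 8 to 15, Maru.
Fika vs Harvest: Fika is ranked higher on 2+4+8+3 = 17 ballots, Harvest on 6. Fika wins 17–6.
Grove vs Maru: Grove is ranked higher on 4+2+8+1 = 15 ballots, Maru on 8. Grove wins 15–8.
Grove vs Harvest: Grove is ranked higher on 4+2+8+3+3 = 20 ballots, Harvest on 3. Grove wins 20–3.
Maru vs Harvest: Maru is ranked higher on 2+4+8+3+3 = 20 ballots, Harvest on 3. Maru wins 20–3.
Only Grove has no losses; Grove is the Condorcet winner.

Grove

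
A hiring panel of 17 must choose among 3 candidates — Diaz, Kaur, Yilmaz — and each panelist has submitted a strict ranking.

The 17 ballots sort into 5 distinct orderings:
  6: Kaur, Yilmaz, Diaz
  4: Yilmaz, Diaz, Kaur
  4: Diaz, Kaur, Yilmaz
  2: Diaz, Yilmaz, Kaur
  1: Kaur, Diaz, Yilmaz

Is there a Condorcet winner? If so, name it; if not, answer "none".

Pairwise majorities:
Diaz vs Kaur: Diaz preferred on 4+4+2 = 10 ballots; Diaz wins 10–7.
Diaz vs Yilmaz: 7 to 10, Yilmaz.
Kaur vs Yilmaz: Kaur preferred on 6+4+1 = 11 ballots; Kaur wins 11–6.
No candidate is unbeaten: Diaz loses to Yilmaz; Kaur loses to Diaz; Yilmaz loses to Kaur. In particular Diaz → Kaur → Yilmaz → Diaz is a majority cycle — no Condorcet winner exists.

none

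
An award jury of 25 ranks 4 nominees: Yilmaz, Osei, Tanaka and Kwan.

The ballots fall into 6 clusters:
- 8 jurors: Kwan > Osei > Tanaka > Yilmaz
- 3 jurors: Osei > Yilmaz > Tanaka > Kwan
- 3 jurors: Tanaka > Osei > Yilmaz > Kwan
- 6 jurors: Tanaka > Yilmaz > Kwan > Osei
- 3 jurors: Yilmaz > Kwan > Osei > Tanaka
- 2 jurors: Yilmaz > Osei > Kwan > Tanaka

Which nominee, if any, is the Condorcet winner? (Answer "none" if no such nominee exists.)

Pairwise majorities:
Yilmaz vs Osei: Osei, 14–11.
Yilmaz–Tanaka: Tanaka 17–8.
Yilmaz–Kwan: Yilmaz 17–8.
Osei vs Tanaka: Osei, 16–9.
Osei vs Kwan: Kwan wins 17–8.
Tanaka vs Kwan: Kwan wins 13–12.
No nominee is unbeaten: Yilmaz loses to Osei; Osei loses to Kwan; Tanaka loses to Osei; Kwan loses to Yilmaz. In particular Yilmaz beats Kwan beats Osei beats Yilmaz is a majority cycle — no Condorcet winner exists.

none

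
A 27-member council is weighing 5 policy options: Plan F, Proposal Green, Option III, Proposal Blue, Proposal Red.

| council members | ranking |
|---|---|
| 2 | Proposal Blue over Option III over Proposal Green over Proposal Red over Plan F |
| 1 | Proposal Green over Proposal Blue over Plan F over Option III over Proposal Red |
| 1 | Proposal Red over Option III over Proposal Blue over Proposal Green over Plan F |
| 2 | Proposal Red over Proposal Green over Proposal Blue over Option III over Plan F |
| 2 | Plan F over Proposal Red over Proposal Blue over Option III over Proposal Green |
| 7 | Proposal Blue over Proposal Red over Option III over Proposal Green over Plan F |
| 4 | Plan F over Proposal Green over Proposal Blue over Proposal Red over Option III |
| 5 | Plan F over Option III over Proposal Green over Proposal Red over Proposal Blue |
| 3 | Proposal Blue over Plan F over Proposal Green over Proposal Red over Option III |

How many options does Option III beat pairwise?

1

Option III against each rival (27 council members):
Option III vs Plan F: Plan F wins 15–12.
Option III–Proposal Green: Option III 17–10.
Option III vs Proposal Blue: Option III preferred on 1+5 = 6 ballots; Proposal Blue wins 21–6.
Option III vs Proposal Red: Proposal Red, 19–8.
Option III beats Proposal Green; loses to Plan F, Proposal Blue, Proposal Red — 1 pairwise win.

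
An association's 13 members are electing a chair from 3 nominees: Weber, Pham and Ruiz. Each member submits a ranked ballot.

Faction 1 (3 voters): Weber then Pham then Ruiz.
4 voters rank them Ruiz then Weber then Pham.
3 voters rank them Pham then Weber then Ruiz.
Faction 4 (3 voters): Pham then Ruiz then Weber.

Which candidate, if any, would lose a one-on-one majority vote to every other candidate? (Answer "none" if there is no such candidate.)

none

Pairwise majorities:
Weber vs Pham: Weber is ranked higher on 3+4 = 7 ballots, Pham on 6. Weber wins 7–6.
Weber vs Ruiz: Ruiz wins 7–6.
Pham vs Ruiz: Pham is ranked higher on 3+3+3 = 9 ballots, Ruiz on 4. Pham wins 9–4.
Each candidate has at least one pairwise win (Weber beats Pham; Pham beats Ruiz; Ruiz beats Weber) — no Condorcet loser.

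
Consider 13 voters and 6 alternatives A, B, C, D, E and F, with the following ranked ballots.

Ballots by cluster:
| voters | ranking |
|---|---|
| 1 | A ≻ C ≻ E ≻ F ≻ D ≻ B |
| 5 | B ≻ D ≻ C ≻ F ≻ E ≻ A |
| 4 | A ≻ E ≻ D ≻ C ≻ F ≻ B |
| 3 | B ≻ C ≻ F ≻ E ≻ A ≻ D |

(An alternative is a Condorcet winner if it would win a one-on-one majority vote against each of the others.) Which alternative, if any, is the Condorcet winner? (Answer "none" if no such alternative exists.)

Pairwise majorities:
A vs B: 1+4 = 5 for A, 8 for B — B by 8–5.
A vs C: A preferred on 1+4 = 5 ballots; C wins 8–5.
A vs D: A is ranked higher on 1+4+3 = 8 ballots, D on 5. A wins 8–5.
A vs E: A preferred on 1+4 = 5 ballots; E wins 8–5.
A vs F: 5 to 8, F.
B vs C: B preferred on 5+3 = 8 ballots; B wins 8–5.
B vs D: 5+3 = 8 for B, 5 for D — B by 8–5.
B vs E: 5+3 = 8 for B, 5 for E — B by 8–5.
B vs F: B wins 8–5.
C vs D: C preferred on 1+3 = 4 ballots; D wins 9–4.
C vs E: 9 to 4, C.
C vs F: C preferred on 1+5+4+3 = 13 ballots; C wins 13–0.
D vs E: 5 to 8, E.
D vs F: D preferred on 5+4 = 9 ballots; D wins 9–4.
E vs F: F, 8–5.
B defeats every rival head-to-head and is the Condorcet winner.

B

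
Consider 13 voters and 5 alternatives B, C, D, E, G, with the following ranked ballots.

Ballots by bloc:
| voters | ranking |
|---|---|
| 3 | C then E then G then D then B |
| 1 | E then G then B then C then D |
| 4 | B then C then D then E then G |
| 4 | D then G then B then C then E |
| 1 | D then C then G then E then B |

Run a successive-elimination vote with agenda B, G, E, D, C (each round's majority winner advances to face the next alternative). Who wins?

C

Round 1: B vs G — 4–9, G advances.
Round 2: G vs E — 5–8, E advances.
Round 3: E vs D — 4–9, D advances.
Round 4: D vs C — 5–8, C advances.
C survives the agenda.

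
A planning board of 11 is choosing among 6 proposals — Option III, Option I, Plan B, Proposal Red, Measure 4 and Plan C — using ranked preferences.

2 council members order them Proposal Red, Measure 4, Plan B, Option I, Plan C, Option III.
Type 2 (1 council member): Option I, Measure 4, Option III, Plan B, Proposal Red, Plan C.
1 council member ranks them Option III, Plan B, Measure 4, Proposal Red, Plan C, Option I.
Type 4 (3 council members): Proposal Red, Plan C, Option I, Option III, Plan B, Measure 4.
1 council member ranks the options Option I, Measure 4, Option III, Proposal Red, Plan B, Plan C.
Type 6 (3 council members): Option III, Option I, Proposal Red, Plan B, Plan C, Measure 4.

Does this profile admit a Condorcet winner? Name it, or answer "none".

none

Head-to-head results (11 council members):
Option III vs Option I: Option III preferred on 1+3 = 4 ballots; Option I wins 7–4.
Option III vs Plan B: Option III preferred on 1+1+3+1+3 = 9 ballots; Option III wins 9–2.
Option III vs Proposal Red: 6 to 5, Option III.
Option III vs Measure 4: 7 to 4, Option III.
Option III vs Plan C: Option III is ranked higher on 1+1+1+3 = 6 ballots, Plan C on 5. Option III wins 6–5.
Option I vs Plan B: 8 to 3, Option I.
Option I vs Proposal Red: 1+1+3 = 5 for Option I, 6 for Proposal Red — Proposal Red by 6–5.
Option I vs Measure 4: 8 to 3, Option I.
Option I vs Plan C: Option I is ranked higher on 2+1+1+3 = 7 ballots, Plan C on 4. Option I wins 7–4.
Plan B vs Proposal Red: Plan B is ranked higher on 1+1 = 2 ballots, Proposal Red on 9. Proposal Red wins 9–2.
Plan B vs Measure 4: 7 to 4, Plan B.
Plan B vs Plan C: 2+1+1+1+3 = 8 for Plan B, 3 for Plan C — Plan B by 8–3.
Proposal Red vs Measure 4: 8 to 3, Proposal Red.
Proposal Red vs Plan C: 11 to 0, Proposal Red.
Measure 4 vs Plan C: 5 to 6, Plan C.
No option is unbeaten: Option III loses to Option I; Option I loses to Proposal Red; Plan B loses to Option III; Proposal Red loses to Option III; Measure 4 loses to Option III; Plan C loses to Option III. In particular Option III > Proposal Red > Option I > Option III is a majority cycle — no Condorcet winner exists.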